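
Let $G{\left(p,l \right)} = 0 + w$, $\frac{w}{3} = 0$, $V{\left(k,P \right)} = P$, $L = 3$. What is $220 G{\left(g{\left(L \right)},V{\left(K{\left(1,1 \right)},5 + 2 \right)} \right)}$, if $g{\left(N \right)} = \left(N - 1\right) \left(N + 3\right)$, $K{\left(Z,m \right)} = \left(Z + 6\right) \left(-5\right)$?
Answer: $0$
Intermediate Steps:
$K{\left(Z,m \right)} = -30 - 5 Z$ ($K{\left(Z,m \right)} = \left(6 + Z\right) \left(-5\right) = -30 - 5 Z$)
$w = 0$ ($w = 3 \cdot 0 = 0$)
$g{\left(N \right)} = \left(-1 + N\right) \left(3 + N\right)$
$G{\left(p,l \right)} = 0$ ($G{\left(p,l \right)} = 0 + 0 = 0$)
$220 G{\left(g{\left(L \right)},V{\left(K{\left(1,1 \right)},5 + 2 \right)} \right)} = 220 \cdot 0 = 0$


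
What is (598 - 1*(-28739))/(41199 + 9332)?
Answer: 29337/50531 ≈ 0.58057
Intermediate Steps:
(598 - 1*(-28739))/(41199 + 9332) = (598 + 28739)/50531 = 29337*(1/50531) = 29337/50531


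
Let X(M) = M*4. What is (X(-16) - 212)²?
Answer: 76176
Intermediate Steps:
X(M) = 4*M
(X(-16) - 212)² = (4*(-16) - 212)² = (-64 - 212)² = (-276)² = 76176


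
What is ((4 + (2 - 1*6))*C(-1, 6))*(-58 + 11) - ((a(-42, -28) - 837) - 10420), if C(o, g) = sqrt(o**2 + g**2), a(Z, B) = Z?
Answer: 11299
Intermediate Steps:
C(o, g) = sqrt(g**2 + o**2)
((4 + (2 - 1*6))*C(-1, 6))*(-58 + 11) - ((a(-42, -28) - 837) - 10420) = ((4 + (2 - 1*6))*sqrt(6**2 + (-1)**2))*(-58 + 11) - ((-42 - 837) - 10420) = ((4 + (2 - 6))*sqrt(36 + 1))*(-47) - (-879 - 10420) = ((4 - 4)*sqrt(37))*(-47) - 1*(-11299) = (0*sqrt(37))*(-47) + 11299 = 0*(-47) + 11299 = 0 + 11299 = 11299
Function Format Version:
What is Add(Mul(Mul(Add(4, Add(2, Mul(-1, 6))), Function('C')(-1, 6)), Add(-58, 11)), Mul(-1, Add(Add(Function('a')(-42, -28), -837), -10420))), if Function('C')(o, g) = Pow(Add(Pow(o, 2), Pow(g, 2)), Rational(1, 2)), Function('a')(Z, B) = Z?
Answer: 11299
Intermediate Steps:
Function('C')(o, g) = Pow(Add(Pow(g, 2), Pow(o, 2)), Rational(1, 2))
Add(Mul(Mul(Add(4, Add(2, Mul(-1, 6))), Function('C')(-1, 6)), Add(-58, 11)), Mul(-1, Add(Add(Function('a')(-42, -28), -837), -10420))) = Add(Mul(Mul(Add(4, Add(2, Mul(-1, 6))), Pow(Add(Pow(6, 2), Pow(-1, 2)), Rational(1, 2))), Add(-58, 11)), Mul(-1, Add(Add(-42, -837), -10420))) = Add(Mul(Mul(Add(4, Add(2, -6)), Pow(Add(36, 1), Rational(1, 2))), -47), Mul(-1, Add(-879, -10420))) = Add(Mul(Mul(Add(4, -4), Pow(37, Rational(1, 2))), -47), Mul(-1, -11299)) = Add(Mul(Mul(0, Pow(37, Rational(1, 2))), -47), 11299) = Add(Mul(0, -47), 11299) = Add(0, 11299) = 11299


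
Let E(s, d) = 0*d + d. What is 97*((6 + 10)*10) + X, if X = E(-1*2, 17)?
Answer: 15537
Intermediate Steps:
E(s, d) = d (E(s, d) = 0 + d = d)
X = 17
97*((6 + 10)*10) + X = 97*((6 + 10)*10) + 17 = 97*(16*10) + 17 = 97*160 + 17 = 15520 + 17 = 15537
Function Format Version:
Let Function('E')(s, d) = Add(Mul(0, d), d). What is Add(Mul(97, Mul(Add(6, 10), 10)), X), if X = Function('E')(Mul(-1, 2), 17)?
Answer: 15537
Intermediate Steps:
Function('E')(s, d) = d (Function('E')(s, d) = Add(0, d) = d)
X = 17
Add(Mul(97, Mul(Add(6, 10), 10)), X) = Add(Mul(97, Mul(Add(6, 10), 10)), 17) = Add(Mul(97, Mul(16, 10)), 17) = Add(Mul(97, 160), 17) = Add(15520, 17) = 15537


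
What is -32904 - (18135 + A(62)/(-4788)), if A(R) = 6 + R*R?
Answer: -17455063/342 ≈ -51038.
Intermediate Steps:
A(R) = 6 + R²
-32904 - (18135 + A(62)/(-4788)) = -32904 - (18135 + (6 + 62²)/(-4788)) = -32904 - (18135 + (6 + 3844)*(-1/4788)) = -32904 - (18135 + 3850*(-1/4788)) = -32904 - (18135 - 275/342) = -32904 - 1*6201895/342 = -32904 - 6201895/342 = -17455063/342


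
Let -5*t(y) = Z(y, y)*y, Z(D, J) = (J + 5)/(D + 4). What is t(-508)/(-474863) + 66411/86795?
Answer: 3972443053039/5193182494710 ≈ 0.76493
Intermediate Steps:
Z(D, J) = (5 + J)/(4 + D)
t(y) = -y*(5 + y)/(5*(4 + y)) (t(y) = -(5 + y)/(4 + y)*y/5 = -y*(5 + y)/(5*(4 + y)))
t(-508)/(-474863) + 66411/86795 = -1*(-508)*(5 - 508)/(20 + 5*(-508))/(-474863) + 66411/86795 = -1*(-508)*(-503)/(20 - 2540)*(-1/474863) + 66411*(1/86795) = -1*(-508)*(-503)/(-2520)*(-1/474863) + 66411/86795 = -1*(-508)*(-1/2520)*(-503)*(-1/474863) + 66411/86795 = (63881/630)*(-1/474863) + 66411/86795 = -63881/299163690 + 66411/86795 = 3972443053039/5193182494710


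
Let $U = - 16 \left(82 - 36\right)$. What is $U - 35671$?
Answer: $-36407$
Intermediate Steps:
$U = -736$ ($U = \left(-16\right) 46 = -736$)
$U - 35671 = -736 - 35671 = -36407$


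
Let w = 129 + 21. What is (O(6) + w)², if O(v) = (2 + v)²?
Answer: 45796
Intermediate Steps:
w = 150
(O(6) + w)² = ((2 + 6)² + 150)² = (8² + 150)² = (64 + 150)² = 214² = 45796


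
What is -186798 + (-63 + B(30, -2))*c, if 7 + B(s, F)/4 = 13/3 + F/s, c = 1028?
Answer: -3942022/15 ≈ -2.6280e+5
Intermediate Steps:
B(s, F) = -32/3 + 4*F/s (B(s, F) = -28 + 4*(13/3 + F/s) = -28 + (52/3 + 4*F/s) = -32/3 + 4*F/s)
-186798 + (-63 + B(30, -2))*c = -186798 + (-63 + (-32/3 + 4*(-2)/30))*1028 = -186798 + (-63 + (-32/3 + 4*(-2)*(1/30)))*1028 = -186798 + (-63 + (-32/3 - 4/15))*1028 = -186798 + (-63 - 164/15)*1028 = -186798 - 1109/15*1028 = -186798 - 1140052/15 = -3942022/15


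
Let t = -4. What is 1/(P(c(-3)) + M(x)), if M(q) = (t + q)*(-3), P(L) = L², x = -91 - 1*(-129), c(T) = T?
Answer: -1/93 ≈ -0.010753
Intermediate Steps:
x = 38 (x = -91 + 129 = 38)
M(q) = 12 - 3*q (M(q) = (-4 + q)*(-3) = 12 - 3*q)
1/(P(c(-3)) + M(x)) = 1/((-3)² + (12 - 3*38)) = 1/(9 + (12 - 114)) = 1/(9 - 102) = 1/(-93) = -1/93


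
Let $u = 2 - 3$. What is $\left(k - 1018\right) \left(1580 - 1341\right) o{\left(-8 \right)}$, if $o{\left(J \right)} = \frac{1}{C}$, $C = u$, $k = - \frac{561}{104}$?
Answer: $\frac{25437487}{104} \approx 2.4459 \cdot 10^{5}$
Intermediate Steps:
$k = - \frac{561}{104}$ ($k = \left(-561\right) \frac{1}{104} = - \frac{561}{104} \approx -5.3942$)
$u = -1$ ($u = 2 - 3 = -1$)
$C = -1$
$o{\left(J \right)} = -1$ ($o{\left(J \right)} = \frac{1}{-1} = -1$)
$\left(k - 1018\right) \left(1580 - 1341\right) o{\left(-8 \right)} = \left(- \frac{561}{104} - 1018\right) \left(1580 - 1341\right) \left(-1\right) = \left(- \frac{106433}{104}\right) 239 \left(-1\right) = \left(- \frac{25437487}{104}\right) \left(-1\right) = \frac{25437487}{104}$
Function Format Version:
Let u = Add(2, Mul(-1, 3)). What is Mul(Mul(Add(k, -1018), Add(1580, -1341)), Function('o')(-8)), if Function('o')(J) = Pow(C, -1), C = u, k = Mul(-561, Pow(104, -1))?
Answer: Rational(25437487, 104) ≈ 2.4459e+5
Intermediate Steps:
k = Rational(-561, 104) (k = Mul(-561, Rational(1, 104)) = Rational(-561, 104) ≈ -5.3942)
u = -1 (u = Add(2, -3) = -1)
C = -1
Function('o')(J) = -1 (Function('o')(J) = Pow(-1, -1) = -1)
Mul(Mul(Add(k, -1018), Add(1580, -1341)), Function('o')(-8)) = Mul(Mul(Add(Rational(-561, 104), -1018), Add(1580, -1341)), -1) = Mul(Mul(Rational(-106433, 104), 239), -1) = Mul(Rational(-25437487, 104), -1) = Rational(25437487, 104)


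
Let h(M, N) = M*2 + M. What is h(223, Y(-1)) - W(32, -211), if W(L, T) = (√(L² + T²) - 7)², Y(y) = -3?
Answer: -44925 + 14*√45545 ≈ -41937.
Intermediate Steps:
h(M, N) = 3*M (h(M, N) = 2*M + M = 3*M)
W(L, T) = (-7 + √(L² + T²))²
h(223, Y(-1)) - W(32, -211) = 3*223 - (-7 + √(32² + (-211)²))² = 669 - (-7 + √(1024 + 44521))² = 669 - (-7 + √45545)²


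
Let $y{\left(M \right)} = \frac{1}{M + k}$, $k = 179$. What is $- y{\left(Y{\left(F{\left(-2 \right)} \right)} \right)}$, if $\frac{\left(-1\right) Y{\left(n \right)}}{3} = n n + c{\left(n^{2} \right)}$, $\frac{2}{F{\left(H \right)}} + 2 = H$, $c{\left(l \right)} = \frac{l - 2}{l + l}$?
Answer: $- \frac{4}{755} \approx -0.005298$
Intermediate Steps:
$c{\left(l \right)} = \frac{-2 + l}{2 l}$
$F{\left(H \right)} = \frac{2}{-2 + H}$
$Y{\left(n \right)} = - 3 n^{2} - \frac{3 \left(-2 + n^{2}\right)}{2 n^{2}}$ ($Y{\left(n \right)} = - 3 \left(n n + \frac{-2 + n^{2}}{2 n^{2}}\right) = - 3 \left(n^{2} + \frac{-2 + n^{2}}{2 n^{2}}\right) = - 3 n^{2} - \frac{3 \left(-2 + n^{2}\right)}{2 n^{2}}$)
$y{\left(M \right)} = \frac{1}{179 + M}$ ($y{\left(M \right)} = \frac{1}{M + 179} = \frac{1}{179 + M}$)
$- y{\left(Y{\left(F{\left(-2 \right)} \right)} \right)} = - \frac{1}{179 - \left(\frac{3}{2} - 3 \frac{\left(-2 - 2\right)^{2}}{4} + 3 \frac{4}{\left(-2 - 2\right)^{2}}\right)} = - \frac{1}{179 - \left(\frac{3}{2} - 12 + \frac{3}{4}\right)} = - \frac{1}{179 - - \frac{39}{4}} = - \frac{1}{179 + \frac{39}{4}} = - \frac{1}{\frac{755}{4}} = \left(-1\right) \frac{4}{755} = - \frac{4}{755}$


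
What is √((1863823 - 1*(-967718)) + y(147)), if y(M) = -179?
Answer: √2831362 ≈ 1682.7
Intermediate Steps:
√((1863823 - 1*(-967718)) + y(147)) = √((1863823 - 1*(-967718)) - 179) = √((1863823 + 967718) - 179) = √(2831541 - 179) = √2831362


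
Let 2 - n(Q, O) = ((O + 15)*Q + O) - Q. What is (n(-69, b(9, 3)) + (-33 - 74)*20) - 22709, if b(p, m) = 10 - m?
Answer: -23405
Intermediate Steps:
n(Q, O) = 2 + Q - O - Q*(15 + O) (n(Q, O) = 2 - (((O + 15)*Q + O) - Q) = 2 - (((15 + O)*Q + O) - Q) = 2 - ((Q*(15 + O) + O) - Q) = 2 - ((O + Q*(15 + O)) - Q) = 2 - (O - Q + Q*(15 + O)) = 2 + (Q - O - Q*(15 + O)) = 2 + Q - O - Q*(15 + O))
(n(-69, b(9, 3)) + (-33 - 74)*20) - 22709 = ((2 - (10 - 1*3) - 14*(-69) - 1*(10 - 1*3)*(-69)) + (-33 - 74)*20) - 22709 = ((2 - (10 - 3) + 966 - 1*(10 - 3)*(-69)) - 107*20) - 22709 = ((2 - 1*7 + 966 - 1*7*(-69)) - 2140) - 22709 = ((2 - 7 + 966 + 483) - 2140) - 22709 = (1444 - 2140) - 22709 = -696 - 22709 = -23405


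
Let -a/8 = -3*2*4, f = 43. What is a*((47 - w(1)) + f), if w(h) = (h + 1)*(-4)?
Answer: 18816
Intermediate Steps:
a = 192 (a = -8*(-3*2)*4 = -(-48)*4 = -8*(-24) = 192)
w(h) = -4 - 4*h (w(h) = (1 + h)*(-4) = -4 - 4*h)
a*((47 - w(1)) + f) = 192*((47 - (-4 - 4*1)) + 43) = 192*((47 - (-4 - 4)) + 43) = 192*((47 - 1*(-8)) + 43) = 192*((47 + 8) + 43) = 192*(55 + 43) = 192*98 = 18816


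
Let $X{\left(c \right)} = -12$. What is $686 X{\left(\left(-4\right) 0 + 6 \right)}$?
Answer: $-8232$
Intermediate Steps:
$686 X{\left(\left(-4\right) 0 + 6 \right)} = 686 \left(-12\right) = -8232$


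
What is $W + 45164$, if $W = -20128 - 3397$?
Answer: $21639$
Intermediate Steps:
$W = -23525$
$W + 45164 = -23525 + 45164 = 21639$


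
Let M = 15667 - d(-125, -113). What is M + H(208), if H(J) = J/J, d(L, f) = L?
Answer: 15793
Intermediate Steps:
M = 15792 (M = 15667 - 1*(-125) = 15667 + 125 = 15792)
H(J) = 1
M + H(208) = 15792 + 1 = 15793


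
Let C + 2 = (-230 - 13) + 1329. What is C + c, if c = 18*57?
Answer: 2110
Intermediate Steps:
c = 1026
C = 1084 (C = -2 + ((-230 - 13) + 1329) = -2 + (-243 + 1329) = -2 + 1086 = 1084)
C + c = 1084 + 1026 = 2110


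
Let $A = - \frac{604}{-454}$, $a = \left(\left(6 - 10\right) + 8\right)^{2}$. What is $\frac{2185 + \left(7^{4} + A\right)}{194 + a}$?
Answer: $\frac{173554}{7945} \approx 21.844$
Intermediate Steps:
$a = 16$ ($a = \left(\left(6 - 10\right) + 8\right)^{2} = \left(-4 + 8\right)^{2} = 4^{2} = 16$)
$A = \frac{302}{227}$ ($A = \left(-604\right) \left(- \frac{1}{454}\right) = \frac{302}{227} \approx 1.3304$)
$\frac{2185 + \left(7^{4} + A\right)}{194 + a} = \frac{2185 + \left(7^{4} + \frac{302}{227}\right)}{194 + 16} = \frac{2185 + \left(2401 + \frac{302}{227}\right)}{210} = \left(2185 + \frac{545329}{227}\right) \frac{1}{210} = \frac{1041324}{227} \cdot \frac{1}{210} = \frac{173554}{7945}$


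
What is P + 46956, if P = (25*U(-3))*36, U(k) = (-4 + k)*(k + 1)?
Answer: 59556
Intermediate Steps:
U(k) = (1 + k)*(-4 + k) (U(k) = (-4 + k)*(1 + k) = (1 + k)*(-4 + k))
P = 12600 (P = (25*(-4 + (-3)² - 3*(-3)))*36 = (25*(-4 + 9 + 9))*36 = (25*14)*36 = 350*36 = 12600)
P + 46956 = 12600 + 46956 = 59556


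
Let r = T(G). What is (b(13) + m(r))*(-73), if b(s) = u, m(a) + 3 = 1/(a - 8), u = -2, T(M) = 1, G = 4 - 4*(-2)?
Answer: 2628/7 ≈ 375.43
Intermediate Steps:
G = 12 (G = 4 + 8 = 12)
r = 1
m(a) = -3 + 1/(-8 + a) (m(a) = -3 + 1/(a - 8) = -3 + 1/(-8 + a))
b(s) = -2
(b(13) + m(r))*(-73) = (-2 + (25 - 3*1)/(-8 + 1))*(-73) = (-2 + (25 - 3)/(-7))*(-73) = (-2 - 1/7*22)*(-73) = (-2 - 22/7)*(-73) = -36/7*(-73) = 2628/7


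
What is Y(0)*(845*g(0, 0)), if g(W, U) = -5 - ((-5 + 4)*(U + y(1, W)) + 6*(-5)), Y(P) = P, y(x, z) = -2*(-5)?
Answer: 0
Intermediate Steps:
y(x, z) = 10
g(W, U) = 35 + U (g(W, U) = -5 - ((-5 + 4)*(U + 10) + 6*(-5)) = -5 - (-(10 + U) - 30) = -5 - ((-10 - U) - 30) = -5 - (-40 - U) = -5 + (40 + U) = 35 + U)
Y(0)*(845*g(0, 0)) = 0*(845*(35 + 0)) = 0*(845*35) = 0*29575 = 0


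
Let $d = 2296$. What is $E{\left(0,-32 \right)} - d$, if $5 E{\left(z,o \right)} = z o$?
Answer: $-2296$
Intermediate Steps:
$E{\left(z,o \right)} = \frac{o z}{5}$ ($E{\left(z,o \right)} = \frac{z o}{5} = \frac{o z}{5}$)
$E{\left(0,-32 \right)} - d = \frac{1}{5} \left(-32\right) 0 - 2296 = 0 - 2296 = -2296$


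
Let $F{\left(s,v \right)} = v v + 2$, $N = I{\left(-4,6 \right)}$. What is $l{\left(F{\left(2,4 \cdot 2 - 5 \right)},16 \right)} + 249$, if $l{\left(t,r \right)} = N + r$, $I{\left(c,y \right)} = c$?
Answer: $261$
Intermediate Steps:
$N = -4$
$F{\left(s,v \right)} = 2 + v^{2}$ ($F{\left(s,v \right)} = v^{2} + 2 = 2 + v^{2}$)
$l{\left(t,r \right)} = -4 + r$
$l{\left(F{\left(2,4 \cdot 2 - 5 \right)},16 \right)} + 249 = \left(-4 + 16\right) + 249 = 12 + 249 = 261$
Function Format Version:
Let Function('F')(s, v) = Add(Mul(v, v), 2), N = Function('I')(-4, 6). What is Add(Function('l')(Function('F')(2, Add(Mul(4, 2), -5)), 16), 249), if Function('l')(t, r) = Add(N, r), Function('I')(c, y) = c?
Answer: 261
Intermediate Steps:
N = -4
Function('F')(s, v) = Add(2, Pow(v, 2)) (Function('F')(s, v) = Add(Pow(v, 2), 2) = Add(2, Pow(v, 2)))
Function('l')(t, r) = Add(-4, r)
Add(Function('l')(Function('F')(2, Add(Mul(4, 2), -5)), 16), 249) = Add(Add(-4, 16), 249) = Add(12, 249) = 261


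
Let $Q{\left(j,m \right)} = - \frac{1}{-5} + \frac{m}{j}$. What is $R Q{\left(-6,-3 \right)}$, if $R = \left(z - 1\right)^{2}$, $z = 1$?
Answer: $0$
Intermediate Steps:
$Q{\left(j,m \right)} = \frac{1}{5} + \frac{m}{j}$ ($Q{\left(j,m \right)} = \left(-1\right) \left(- \frac{1}{5}\right) + \frac{m}{j} = \frac{1}{5} + \frac{m}{j}$)
$R = 0$ ($R = \left(1 - 1\right)^{2} = 0^{2} = 0$)
$R Q{\left(-6,-3 \right)} = 0 \frac{-3 + \frac{1}{5} \left(-6\right)}{-6} = 0 \left(- \frac{-3 - \frac{6}{5}}{6}\right) = 0 \left(\left(- \frac{1}{6}\right) \left(- \frac{21}{5}\right)\right) = 0 \cdot \frac{7}{10} = 0$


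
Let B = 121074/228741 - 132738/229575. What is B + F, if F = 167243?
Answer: 975829451303213/5834801675 ≈ 1.6724e+5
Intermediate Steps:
B = -285228812/5834801675 (B = 121074*(1/228741) - 132738*1/229575 = 40358/76247 - 44246/76525 = -285228812/5834801675 ≈ -0.048884)
B + F = -285228812/5834801675 + 167243 = 975829451303213/5834801675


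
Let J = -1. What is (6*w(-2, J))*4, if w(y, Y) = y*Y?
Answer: 48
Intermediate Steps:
w(y, Y) = Y*y
(6*w(-2, J))*4 = (6*(-1*(-2)))*4 = (6*2)*4 = 12*4 = 48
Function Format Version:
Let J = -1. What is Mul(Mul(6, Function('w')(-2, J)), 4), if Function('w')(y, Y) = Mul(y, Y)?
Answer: 48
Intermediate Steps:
Function('w')(y, Y) = Mul(Y, y)
Mul(Mul(6, Function('w')(-2, J)), 4) = Mul(Mul(6, Mul(-1, -2)), 4) = Mul(Mul(6, 2), 4) = Mul(12, 4) = 48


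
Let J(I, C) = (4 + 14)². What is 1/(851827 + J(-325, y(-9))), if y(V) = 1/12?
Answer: 1/852151 ≈ 1.1735e-6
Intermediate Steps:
y(V) = 1/12
J(I, C) = 324 (J(I, C) = 18² = 324)
1/(851827 + J(-325, y(-9))) = 1/(851827 + 324) = 1/852151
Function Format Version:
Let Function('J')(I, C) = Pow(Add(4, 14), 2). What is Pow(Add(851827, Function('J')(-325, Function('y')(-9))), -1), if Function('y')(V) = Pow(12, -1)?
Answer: Rational(1, 852151) ≈ 1.1735e-6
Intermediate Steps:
Function('y')(V) = Rational(1, 12)
Function('J')(I, C) = 324 (Function('J')(I, C) = Pow(18, 2) = 324)
Pow(Add(851827, Function('J')(-325, Function('y')(-9))), -1) = Pow(Add(851827, 324), -1) = Pow(852151, -1) = Rational(1, 852151)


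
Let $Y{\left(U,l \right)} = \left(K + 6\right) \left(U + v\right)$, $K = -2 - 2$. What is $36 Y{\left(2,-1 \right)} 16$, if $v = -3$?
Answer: $-1152$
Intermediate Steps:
$K = -4$
$Y{\left(U,l \right)} = -6 + 2 U$ ($Y{\left(U,l \right)} = \left(-4 + 6\right) \left(U - 3\right) = 2 \left(-3 + U\right) = -6 + 2 U$)
$36 Y{\left(2,-1 \right)} 16 = 36 \left(-6 + 2 \cdot 2\right) 16 = 36 \left(-6 + 4\right) 16 = 36 \left(-2\right) 16 = \left(-72\right) 16 = -1152$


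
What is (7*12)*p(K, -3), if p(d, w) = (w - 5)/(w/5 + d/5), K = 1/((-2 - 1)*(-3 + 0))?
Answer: 15120/13 ≈ 1163.1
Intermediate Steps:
K = ⅑ (K = 1/(-3*(-3)) = 1/9 = ⅑ ≈ 0.11111)
p(d, w) = (-5 + w)/(d/5 + w/5) (p(d, w) = (-5 + w)/(w*(⅕) + d*(⅕)) = (-5 + w)/(w/5 + d/5) = (-5 + w)/(d/5 + w/5))
(7*12)*p(K, -3) = (7*12)*(5*(-5 - 3)/(⅑ - 3)) = 84*(5*(-8)/(-26/9)) = 84*(5*(-9/26)*(-8)) = 84*(180/13) = 15120/13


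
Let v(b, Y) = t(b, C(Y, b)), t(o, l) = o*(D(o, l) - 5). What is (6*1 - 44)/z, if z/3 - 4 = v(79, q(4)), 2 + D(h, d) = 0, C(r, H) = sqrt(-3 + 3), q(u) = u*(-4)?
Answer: 38/1647 ≈ 0.023072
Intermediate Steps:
q(u) = -4*u
C(r, H) = 0 (C(r, H) = sqrt(0) = 0)
D(h, d) = -2 (D(h, d) = -2 + 0 = -2)
t(o, l) = -7*o (t(o, l) = o*(-2 - 5) = o*(-7) = -7*o)
v(b, Y) = -7*b
z = -1647 (z = 12 + 3*(-7*79) = 12 + 3*(-553) = 12 - 1659 = -1647)
(6*1 - 44)/z = (6*1 - 44)/(-1647) = (6 - 44)*(-1/1647) = -38*(-1/1647) = 38/1647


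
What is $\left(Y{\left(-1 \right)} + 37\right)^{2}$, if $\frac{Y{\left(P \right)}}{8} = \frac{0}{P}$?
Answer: $1369$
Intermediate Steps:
$Y{\left(P \right)} = 0$ ($Y{\left(P \right)} = 8 \frac{0}{P} = 8 \cdot 0 = 0$)
$\left(Y{\left(-1 \right)} + 37\right)^{2} = \left(0 + 37\right)^{2} = 37^{2} = 1369$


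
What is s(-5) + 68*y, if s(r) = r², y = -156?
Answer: -10583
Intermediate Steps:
s(-5) + 68*y = (-5)² + 68*(-156) = 25 - 10608 = -10583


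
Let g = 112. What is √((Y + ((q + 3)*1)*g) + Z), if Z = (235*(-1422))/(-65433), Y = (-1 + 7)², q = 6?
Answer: √499080916014/21811 ≈ 32.390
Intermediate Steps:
Y = 36 (Y = 6² = 36)
Z = 111390/21811 (Z = -334170*(-1/65433) = 111390/21811 ≈ 5.1071)
√((Y + ((q + 3)*1)*g) + Z) = √((36 + ((6 + 3)*1)*112) + 111390/21811) = √((36 + (9*1)*112) + 111390/21811) = √((36 + 9*112) + 111390/21811) = √((36 + 1008) + 111390/21811) = √(1044 + 111390/21811) = √(22882074/21811) = √499080916014/21811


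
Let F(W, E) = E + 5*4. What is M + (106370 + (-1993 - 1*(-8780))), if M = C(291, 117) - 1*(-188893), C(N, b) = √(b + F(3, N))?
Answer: 302050 + 2*√107 ≈ 3.0207e+5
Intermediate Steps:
F(W, E) = 20 + E (F(W, E) = E + 20 = 20 + E)
C(N, b) = √(20 + N + b) (C(N, b) = √(b + (20 + N)) = √(20 + N + b))
M = 188893 + 2*√107 (M = √(20 + 291 + 117) - 1*(-188893) = √428 + 188893 = 2*√107 + 188893 = 188893 + 2*√107 ≈ 1.8891e+5)
M + (106370 + (-1993 - 1*(-8780))) = (188893 + 2*√107) + (106370 + (-1993 - 1*(-8780))) = (188893 + 2*√107) + (106370 + (-1993 + 8780)) = (188893 + 2*√107) + (106370 + 6787) = (188893 + 2*√107) + 113157 = 302050 + 2*√107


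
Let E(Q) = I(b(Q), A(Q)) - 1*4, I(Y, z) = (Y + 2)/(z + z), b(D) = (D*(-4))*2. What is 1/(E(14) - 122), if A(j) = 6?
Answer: -6/811 ≈ -0.0073983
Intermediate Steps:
b(D) = -8*D (b(D) = -4*D*2 = -8*D)
I(Y, z) = (2 + Y)/(2*z) (I(Y, z) = (2 + Y)/((2*z)) = (2 + Y)*(1/(2*z)) = (2 + Y)/(2*z))
E(Q) = -23/6 - 2*Q/3 (E(Q) = (½)*(2 - 8*Q)/6 - 1*4 = (½)*(⅙)*(2 - 8*Q) - 4 = (⅙ - 2*Q/3) - 4 = -23/6 - 2*Q/3)
1/(E(14) - 122) = 1/((-23/6 - ⅔*14) - 122) = 1/((-23/6 - 28/3) - 122) = 1/(-79/6 - 122) = 1/(-811/6) = -6/811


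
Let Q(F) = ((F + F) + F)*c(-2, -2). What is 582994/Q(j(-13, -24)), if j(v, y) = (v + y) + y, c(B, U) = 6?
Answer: -291497/549 ≈ -530.96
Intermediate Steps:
j(v, y) = v + 2*y
Q(F) = 18*F (Q(F) = ((F + F) + F)*6 = (2*F + F)*6 = (3*F)*6 = 18*F)
582994/Q(j(-13, -24)) = 582994/((18*(-13 + 2*(-24)))) = 582994/((18*(-13 - 48))) = 582994/((18*(-61))) = 582994/(-1098) = 582994*(-1/1098) = -291497/549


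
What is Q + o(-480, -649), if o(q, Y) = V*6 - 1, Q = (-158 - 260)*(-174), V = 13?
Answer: 72809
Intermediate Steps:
Q = 72732 (Q = -418*(-174) = 72732)
o(q, Y) = 77 (o(q, Y) = 13*6 - 1 = 78 - 1 = 77)
Q + o(-480, -649) = 72732 + 77 = 72809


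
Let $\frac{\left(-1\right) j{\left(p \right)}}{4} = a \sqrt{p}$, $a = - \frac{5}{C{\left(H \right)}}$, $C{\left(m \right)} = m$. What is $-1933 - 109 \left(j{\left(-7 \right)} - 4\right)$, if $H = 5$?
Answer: $-1497 - 436 i \sqrt{7} \approx -1497.0 - 1153.5 i$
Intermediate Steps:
$a = -1$ ($a = - \frac{5}{5} = \left(-5\right) \frac{1}{5} = -1$)
$j{\left(p \right)} = 4 \sqrt{p}$ ($j{\left(p \right)} = - 4 \left(- \sqrt{p}\right) = 4 \sqrt{p}$)
$-1933 - 109 \left(j{\left(-7 \right)} - 4\right) = -1933 - 109 \left(4 \sqrt{-7} - 4\right) = -1933 - 109 \left(4 i \sqrt{7} - 4\right) = -1933 - 109 \left(-4 + 4 i \sqrt{7}\right) = -1933 - \left(-436 + 436 i \sqrt{7}\right) = -1933 + \left(436 - 436 i \sqrt{7}\right) = -1497 - 436 i \sqrt{7}$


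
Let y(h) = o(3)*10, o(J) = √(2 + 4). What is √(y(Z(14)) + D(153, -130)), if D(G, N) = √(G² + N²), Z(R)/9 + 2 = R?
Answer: √(√40309 + 10*√6) ≈ 15.009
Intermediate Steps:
Z(R) = -18 + 9*R
o(J) = √6
y(h) = 10*√6 (y(h) = √6*10 = 10*√6)
√(y(Z(14)) + D(153, -130)) = √(10*√6 + √(153² + (-130)²)) = √(10*√6 + √(23409 + 16900)) = √(10*√6 + √40309) = √(√40309 + 10*√6)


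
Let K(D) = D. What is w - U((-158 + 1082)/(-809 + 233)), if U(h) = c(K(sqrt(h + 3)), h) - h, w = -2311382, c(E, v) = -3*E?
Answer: -110946413/48 + sqrt(201)/4 ≈ -2.3114e+6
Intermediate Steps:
U(h) = -h - 3*sqrt(3 + h) (U(h) = -3*sqrt(h + 3) - h = -3*sqrt(3 + h) - h = -h - 3*sqrt(3 + h))
w - U((-158 + 1082)/(-809 + 233)) = -2311382 - (-(-158 + 1082)/(-809 + 233) - 3*sqrt(3 + (-158 + 1082)/(-809 + 233))) = -2311382 - (-924/(-576) - 3*sqrt(3 + 924/(-576))) = -2311382 - (-924*(-1)/576 - 3*sqrt(3 + 924*(-1/576))) = -2311382 - (-1*(-77/48) - 3*sqrt(3 - 77/48)) = -2311382 - (77/48 - sqrt(201)/4) = -2311382 + (-77/48 + sqrt(201)/4) = -110946413/48 + sqrt(201)/4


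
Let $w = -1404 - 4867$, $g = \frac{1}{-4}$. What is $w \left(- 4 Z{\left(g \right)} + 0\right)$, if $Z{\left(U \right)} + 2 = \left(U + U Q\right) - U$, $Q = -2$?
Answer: $-37626$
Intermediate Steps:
$g = - \frac{1}{4} \approx -0.25$
$w = -6271$ ($w = -1404 - 4867 = -6271$)
$Z{\left(U \right)} = -2 - 2 U$ ($Z{\left(U \right)} = -2 + \left(\left(U + U \left(-2\right)\right) - U\right) = -2 + \left(\left(U - 2 U\right) - U\right) = -2 - 2 U$)
$w \left(- 4 Z{\left(g \right)} + 0\right) = - 6271 \left(- 4 \left(-2 - - \frac{1}{2}\right) + 0\right) = - 6271 \left(- 4 \left(-2 + \frac{1}{2}\right) + 0\right) = - 6271 \left(\left(-4\right) \left(- \frac{3}{2}\right) + 0\right) = - 6271 \left(6 + 0\right) = \left(-6271\right) 6 = -37626$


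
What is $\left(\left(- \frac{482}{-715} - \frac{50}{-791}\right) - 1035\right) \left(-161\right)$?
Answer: $\frac{13453683549}{80795} \approx 1.6652 \cdot 10^{5}$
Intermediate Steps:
$\left(\left(- \frac{482}{-715} - \frac{50}{-791}\right) - 1035\right) \left(-161\right) = \left(\left(\left(-482\right) \left(- \frac{1}{715}\right) - - \frac{50}{791}\right) - 1035\right) \left(-161\right) = \left(\left(\frac{482}{715} + \frac{50}{791}\right) - 1035\right) \left(-161\right) = \left(\frac{417012}{565565} - 1035\right) \left(-161\right) = \left(- \frac{584942763}{565565}\right) \left(-161\right) = \frac{13453683549}{80795}$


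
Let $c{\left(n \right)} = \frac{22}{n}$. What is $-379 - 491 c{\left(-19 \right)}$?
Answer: $\frac{3601}{19} \approx 189.53$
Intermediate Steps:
$-379 - 491 c{\left(-19 \right)} = -379 - 491 \frac{22}{-19} = -379 - 491 \cdot 22 \left(- \frac{1}{19}\right) = -379 - - \frac{10802}{19} = -379 + \frac{10802}{19} = \frac{3601}{19}$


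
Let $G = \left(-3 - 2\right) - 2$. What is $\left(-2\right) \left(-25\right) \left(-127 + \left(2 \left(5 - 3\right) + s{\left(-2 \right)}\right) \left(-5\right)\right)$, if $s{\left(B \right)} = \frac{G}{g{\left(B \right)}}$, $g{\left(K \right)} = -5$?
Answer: $-7700$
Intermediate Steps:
$G = -7$ ($G = -5 - 2 = -7$)
$s{\left(B \right)} = \frac{7}{5}$ ($s{\left(B \right)} = - \frac{7}{-5} = \left(-7\right) \left(- \frac{1}{5}\right) = \frac{7}{5}$)
$\left(-2\right) \left(-25\right) \left(-127 + \left(2 \left(5 - 3\right) + s{\left(-2 \right)}\right) \left(-5\right)\right) = \left(-2\right) \left(-25\right) \left(-127 + \left(2 \left(5 - 3\right) + \frac{7}{5}\right) \left(-5\right)\right) = 50 \left(-127 + \left(2 \cdot 2 + \frac{7}{5}\right) \left(-5\right)\right) = 50 \left(-127 + \left(4 + \frac{7}{5}\right) \left(-5\right)\right) = 50 \left(-127 + \frac{27}{5} \left(-5\right)\right) = 50 \left(-127 - 27\right) = 50 \left(-154\right) = -7700$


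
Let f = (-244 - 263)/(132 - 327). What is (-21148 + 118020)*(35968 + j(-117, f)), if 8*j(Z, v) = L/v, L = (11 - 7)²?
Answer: 45296765968/13 ≈ 3.4844e+9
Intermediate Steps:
L = 16 (L = 4² = 16)
f = 13/5 (f = -507/(-195) = -507*(-1/195) = 13/5 ≈ 2.6000)
j(Z, v) = 2/v (j(Z, v) = (16/v)/8 = 2/v)
(-21148 + 118020)*(35968 + j(-117, f)) = (-21148 + 118020)*(35968 + 2/(13/5)) = 96872*(35968 + 2*(5/13)) = 96872*(35968 + 10/13) = 96872*(467594/13) = 45296765968/13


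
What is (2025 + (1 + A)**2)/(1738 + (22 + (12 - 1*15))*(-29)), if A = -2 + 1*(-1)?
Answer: 2029/1187 ≈ 1.7094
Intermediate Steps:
A = -3 (A = -2 - 1 = -3)
(2025 + (1 + A)**2)/(1738 + (22 + (12 - 1*15))*(-29)) = (2025 + (1 - 3)**2)/(1738 + (22 + (12 - 1*15))*(-29)) = (2025 + (-2)**2)/(1738 + (22 + (12 - 15))*(-29)) = (2025 + 4)/(1738 + (22 - 3)*(-29)) = 2029/(1738 + 19*(-29)) = 2029/(1738 - 551) = 2029/1187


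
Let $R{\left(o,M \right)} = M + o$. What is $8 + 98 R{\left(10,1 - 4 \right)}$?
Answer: $694$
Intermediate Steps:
$8 + 98 R{\left(10,1 - 4 \right)} = 8 + 98 \left(\left(1 - 4\right) + 10\right) = 8 + 98 \left(-3 + 10\right) = 8 + 98 \cdot 7 = 8 + 686 = 694$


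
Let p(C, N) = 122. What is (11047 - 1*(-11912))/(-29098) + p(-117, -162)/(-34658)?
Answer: -399631489/504239242 ≈ -0.79254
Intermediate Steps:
(11047 - 1*(-11912))/(-29098) + p(-117, -162)/(-34658) = (11047 - 1*(-11912))/(-29098) + 122/(-34658) = (11047 + 11912)*(-1/29098) + 122*(-1/34658) = 22959*(-1/29098) - 61/17329 = -22959/29098 - 61/17329 = -399631489/504239242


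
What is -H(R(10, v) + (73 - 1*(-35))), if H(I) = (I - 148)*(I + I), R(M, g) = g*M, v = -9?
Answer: 4680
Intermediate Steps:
R(M, g) = M*g
H(I) = 2*I*(-148 + I) (H(I) = (-148 + I)*(2*I) = 2*I*(-148 + I))
-H(R(10, v) + (73 - 1*(-35))) = -2*(10*(-9) + (73 - 1*(-35)))*(-148 + (10*(-9) + (73 - 1*(-35)))) = -2*(-90 + (73 + 35))*(-148 + (-90 + (73 + 35))) = -2*(-90 + 108)*(-148 + (-90 + 108)) = -2*18*(-148 + 18) = -2*18*(-130) = -1*(-4680) = 4680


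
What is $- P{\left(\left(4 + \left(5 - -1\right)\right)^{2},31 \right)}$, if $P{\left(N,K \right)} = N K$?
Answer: $-3100$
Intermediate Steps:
$P{\left(N,K \right)} = K N$
$- P{\left(\left(4 + \left(5 - -1\right)\right)^{2},31 \right)} = - 31 \left(4 + \left(5 - -1\right)\right)^{2} = - 31 \left(4 + \left(5 + 1\right)\right)^{2} = - 31 \left(4 + 6\right)^{2} = - 31 \cdot 10^{2} = - 31 \cdot 100 = \left(-1\right) 3100 = -3100$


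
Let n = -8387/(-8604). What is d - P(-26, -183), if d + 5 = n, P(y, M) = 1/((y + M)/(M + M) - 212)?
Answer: -2676856375/665803332 ≈ -4.0205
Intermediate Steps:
n = 8387/8604 (n = -8387*(-1/8604) = 8387/8604 ≈ 0.97478)
P(y, M) = 1/(-212 + (M + y)/(2*M)) (P(y, M) = 1/((M + y)/((2*M)) - 212) = 1/((M + y)*(1/(2*M)) - 212) = 1/((M + y)/(2*M) - 212) = 1/(-212 + (M + y)/(2*M)))
d = -34633/8604 (d = -5 + 8387/8604 = -34633/8604 ≈ -4.0252)
d - P(-26, -183) = -34633/8604 - 2*(-183)/(-26 - 423*(-183)) = -34633/8604 - 2*(-183)/(-26 + 77409) = -34633/8604 - 2*(-183)/77383 = -34633/8604 - 1*(-366/77383) = -34633/8604 + 366/77383 = -2676856375/665803332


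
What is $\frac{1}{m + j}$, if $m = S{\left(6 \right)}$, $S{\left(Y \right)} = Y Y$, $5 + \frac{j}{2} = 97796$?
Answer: $\frac{1}{195618} \approx 5.112 \cdot 10^{-6}$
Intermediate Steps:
$j = 195582$ ($j = -10 + 2 \cdot 97796 = -10 + 195592 = 195582$)
$S{\left(Y \right)} = Y^{2}$
$m = 36$ ($m = 6^{2} = 36$)
$\frac{1}{m + j} = \frac{1}{36 + 195582} = \frac{1}{195618}$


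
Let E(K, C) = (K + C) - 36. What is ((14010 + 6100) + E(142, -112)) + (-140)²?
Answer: 39704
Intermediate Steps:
E(K, C) = -36 + C + K (E(K, C) = (C + K) - 36 = -36 + C + K)
((14010 + 6100) + E(142, -112)) + (-140)² = ((14010 + 6100) + (-36 - 112 + 142)) + (-140)² = (20110 - 6) + 19600 = 20104 + 19600 = 39704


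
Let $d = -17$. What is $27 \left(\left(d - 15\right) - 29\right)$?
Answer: $-1647$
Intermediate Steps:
$27 \left(\left(d - 15\right) - 29\right) = 27 \left(\left(-17 - 15\right) - 29\right) = 27 \left(-32 - 29\right) = 27 \left(-61\right) = -1647$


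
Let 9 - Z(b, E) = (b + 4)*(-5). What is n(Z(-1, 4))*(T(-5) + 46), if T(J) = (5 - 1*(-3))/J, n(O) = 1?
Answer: 222/5 ≈ 44.400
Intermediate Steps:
Z(b, E) = 29 + 5*b (Z(b, E) = 9 - (b + 4)*(-5) = 9 - (4 + b)*(-5) = 9 - (-20 - 5*b) = 9 + (20 + 5*b) = 29 + 5*b)
T(J) = 8/J (T(J) = (5 + 3)/J = 8/J)
n(Z(-1, 4))*(T(-5) + 46) = 1*(8/(-5) + 46) = 1*(8*(-1/5) + 46) = 1*(-8/5 + 46) = 1*(222/5) = 222/5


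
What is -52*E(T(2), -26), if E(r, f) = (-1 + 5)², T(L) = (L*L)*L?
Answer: -832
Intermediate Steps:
T(L) = L³ (T(L) = L²*L = L³)
E(r, f) = 16 (E(r, f) = 4² = 16)
-52*E(T(2), -26) = -52*16 = -832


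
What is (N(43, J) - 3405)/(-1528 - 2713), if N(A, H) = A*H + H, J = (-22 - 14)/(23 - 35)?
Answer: 3273/4241 ≈ 0.77175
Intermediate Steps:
J = 3 (J = -36/(-12) = -36*(-1/12) = 3)
N(A, H) = H + A*H
(N(43, J) - 3405)/(-1528 - 2713) = (3*(1 + 43) - 3405)/(-1528 - 2713) = (3*44 - 3405)/(-4241) = (132 - 3405)*(-1/4241) = -3273*(-1/4241) = 3273/4241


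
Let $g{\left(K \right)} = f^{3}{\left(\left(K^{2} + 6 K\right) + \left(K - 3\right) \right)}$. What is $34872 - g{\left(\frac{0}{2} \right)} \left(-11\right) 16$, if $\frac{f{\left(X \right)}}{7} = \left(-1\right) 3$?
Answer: $-1595064$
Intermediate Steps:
$f{\left(X \right)} = -21$ ($f{\left(X \right)} = 7 \left(\left(-1\right) 3\right) = 7 \left(-3\right) = -21$)
$g{\left(K \right)} = -9261$ ($g{\left(K \right)} = \left(-21\right)^{3} = -9261$)
$34872 - g{\left(\frac{0}{2} \right)} \left(-11\right) 16 = 34872 - \left(-9261\right) \left(-11\right) 16 = 34872 - 101871 \cdot 16 = 34872 - 1629936 = -1595064$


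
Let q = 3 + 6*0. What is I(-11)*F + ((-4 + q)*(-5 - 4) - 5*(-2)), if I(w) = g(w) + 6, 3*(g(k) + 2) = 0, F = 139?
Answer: 575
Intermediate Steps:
g(k) = -2 (g(k) = -2 + (⅓)*0 = -2 + 0 = -2)
q = 3 (q = 3 + 0 = 3)
I(w) = 4 (I(w) = -2 + 6 = 4)
I(-11)*F + ((-4 + q)*(-5 - 4) - 5*(-2)) = 4*139 + ((-4 + 3)*(-5 - 4) - 5*(-2)) = 556 + (-1*(-9) + 10) = 556 + (9 + 10) = 556 + 19 = 575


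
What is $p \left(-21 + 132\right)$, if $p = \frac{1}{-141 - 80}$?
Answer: $- \frac{111}{221} \approx -0.50226$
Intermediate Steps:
$p = - \frac{1}{221}$ ($p = \frac{1}{-221} = - \frac{1}{221} \approx -0.0045249$)
$p \left(-21 + 132\right) = - \frac{-21 + 132}{221} = \left(- \frac{1}{221}\right) 111 = - \frac{111}{221}$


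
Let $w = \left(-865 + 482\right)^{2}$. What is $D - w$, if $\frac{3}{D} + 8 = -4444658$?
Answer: $- \frac{651983610877}{4444666} \approx -1.4669 \cdot 10^{5}$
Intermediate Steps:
$D = - \frac{3}{4444666}$ ($D = \frac{3}{-8 - 4444658} = \frac{3}{-4444666} = 3 \left(- \frac{1}{4444666}\right) = - \frac{3}{4444666} \approx -6.7497 \cdot 10^{-7}$)
$w = 146689$ ($w = \left(-383\right)^{2} = 146689$)
$D - w = - \frac{3}{4444666} - 146689 = - \frac{651983610877}{4444666}$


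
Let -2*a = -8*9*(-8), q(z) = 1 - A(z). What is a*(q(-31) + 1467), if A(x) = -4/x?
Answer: -13105152/31 ≈ -4.2275e+5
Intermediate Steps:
q(z) = 1 + 4/z (q(z) = 1 - (-4)/z = 1 + 4/z)
a = -288 (a = -(-8*9)*(-8)/2 = -(-36)*(-8) = -½*576 = -288)
a*(q(-31) + 1467) = -288*((4 - 31)/(-31) + 1467) = -288*(-1/31*(-27) + 1467) = -288*(27/31 + 1467) = -288*45504/31 = -13105152/31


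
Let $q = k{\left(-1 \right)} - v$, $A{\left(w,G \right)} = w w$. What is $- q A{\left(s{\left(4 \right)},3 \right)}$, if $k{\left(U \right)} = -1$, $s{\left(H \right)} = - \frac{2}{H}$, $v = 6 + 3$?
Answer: $\frac{5}{2} \approx 2.5$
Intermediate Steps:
$v = 9$
$A{\left(w,G \right)} = w^{2}$
$q = -10$ ($q = -1 - 9 = -10$)
$- q A{\left(s{\left(4 \right)},3 \right)} = \left(-1\right) \left(-10\right) \left(- \frac{2}{4}\right)^{2} = 10 \left(\left(-2\right) \frac{1}{4}\right)^{2} = 10 \left(- \frac{1}{2}\right)^{2} = 10 \cdot \frac{1}{4} = \frac{5}{2}$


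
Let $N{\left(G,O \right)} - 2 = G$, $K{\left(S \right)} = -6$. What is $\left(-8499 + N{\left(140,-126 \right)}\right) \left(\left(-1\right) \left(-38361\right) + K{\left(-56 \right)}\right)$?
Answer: $-320532735$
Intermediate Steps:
$N{\left(G,O \right)} = 2 + G$
$\left(-8499 + N{\left(140,-126 \right)}\right) \left(\left(-1\right) \left(-38361\right) + K{\left(-56 \right)}\right) = \left(-8499 + \left(2 + 140\right)\right) \left(\left(-1\right) \left(-38361\right) - 6\right) = \left(-8499 + 142\right) \left(38361 - 6\right) = \left(-8357\right) 38355 = -320532735$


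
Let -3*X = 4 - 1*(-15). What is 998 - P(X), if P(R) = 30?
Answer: 968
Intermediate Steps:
X = -19/3 (X = -(4 - 1*(-15))/3 = -(4 + 15)/3 = -1/3*19 = -19/3 ≈ -6.3333)
998 - P(X) = 998 - 1*30 = 998 - 30 = 968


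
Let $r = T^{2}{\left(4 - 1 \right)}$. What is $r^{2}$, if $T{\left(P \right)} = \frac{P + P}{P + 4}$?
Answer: $\frac{1296}{2401} \approx 0.53977$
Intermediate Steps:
$T{\left(P \right)} = \frac{2 P}{4 + P}$
$r = \frac{36}{49}$ ($r = \left(\frac{2 \left(4 - 1\right)}{4 + \left(4 - 1\right)}\right)^{2} = \left(2 \cdot 3 \frac{1}{4 + 3}\right)^{2} = \left(2 \cdot 3 \cdot \frac{1}{7}\right)^{2} = \left(\frac{6}{7}\right)^{2} = \frac{36}{49} \approx 0.73469$)
$r^{2} = \left(\frac{36}{49}\right)^{2} = \frac{1296}{2401}$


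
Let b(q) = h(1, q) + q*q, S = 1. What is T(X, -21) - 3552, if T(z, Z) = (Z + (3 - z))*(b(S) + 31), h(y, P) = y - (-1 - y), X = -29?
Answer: -3167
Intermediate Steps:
h(y, P) = 1 + 2*y (h(y, P) = y + (1 + y) = 1 + 2*y)
b(q) = 3 + q² (b(q) = (1 + 2*1) + q*q = (1 + 2) + q² = 3 + q²)
T(z, Z) = 105 - 35*z + 35*Z (T(z, Z) = (Z + (3 - z))*((3 + 1²) + 31) = (3 + Z - z)*((3 + 1) + 31) = (3 + Z - z)*(4 + 31) = (3 + Z - z)*35 = 105 - 35*z + 35*Z)
T(X, -21) - 3552 = (105 - 35*(-29) + 35*(-21)) - 3552 = (105 + 1015 - 735) - 3552 = 385 - 3552 = -3167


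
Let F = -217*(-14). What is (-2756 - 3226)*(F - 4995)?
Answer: 11706774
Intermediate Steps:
F = 3038
(-2756 - 3226)*(F - 4995) = (-2756 - 3226)*(3038 - 4995) = -5982*(-1957) = 11706774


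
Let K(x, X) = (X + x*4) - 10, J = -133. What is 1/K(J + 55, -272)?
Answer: -1/594 ≈ -0.0016835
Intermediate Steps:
K(x, X) = -10 + X + 4*x (K(x, X) = (X + 4*x) - 10 = -10 + X + 4*x)
1/K(J + 55, -272) = 1/(-10 - 272 + 4*(-133 + 55)) = 1/(-10 - 272 + 4*(-78)) = 1/(-10 - 272 - 312) = 1/(-594) = -1/594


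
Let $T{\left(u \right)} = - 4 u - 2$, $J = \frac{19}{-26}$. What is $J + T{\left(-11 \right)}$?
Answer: $\frac{1073}{26} \approx 41.269$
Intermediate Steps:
$J = - \frac{19}{26}$ ($J = 19 \left(- \frac{1}{26}\right) = - \frac{19}{26} \approx -0.73077$)
$T{\left(u \right)} = -2 - 4 u$
$J + T{\left(-11 \right)} = - \frac{19}{26} - -42 = - \frac{19}{26} + \left(-2 + 44\right) = - \frac{19}{26} + 42 = \frac{1073}{26}$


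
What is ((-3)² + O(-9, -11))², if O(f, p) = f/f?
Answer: 100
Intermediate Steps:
O(f, p) = 1
((-3)² + O(-9, -11))² = ((-3)² + 1)² = (9 + 1)² = 10² = 100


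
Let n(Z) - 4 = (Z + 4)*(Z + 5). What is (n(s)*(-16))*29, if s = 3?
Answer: -27840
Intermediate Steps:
n(Z) = 4 + (4 + Z)*(5 + Z) (n(Z) = 4 + (Z + 4)*(Z + 5) = 4 + (4 + Z)*(5 + Z))
(n(s)*(-16))*29 = ((24 + 3² + 9*3)*(-16))*29 = ((24 + 9 + 27)*(-16))*29 = (60*(-16))*29 = -960*29 = -27840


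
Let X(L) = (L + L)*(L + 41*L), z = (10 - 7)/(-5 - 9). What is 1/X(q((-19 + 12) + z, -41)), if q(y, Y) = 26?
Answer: 1/56784 ≈ 1.7611e-5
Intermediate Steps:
z = -3/14 (z = 3/(-14) = 3*(-1/14) = -3/14 ≈ -0.21429)
X(L) = 84*L**2 (X(L) = (2*L)*(42*L) = 84*L**2)
1/X(q((-19 + 12) + z, -41)) = 1/(84*26**2) = 1/(84*676) = 1/56784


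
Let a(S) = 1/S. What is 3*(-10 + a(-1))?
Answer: -33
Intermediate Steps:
3*(-10 + a(-1)) = 3*(-10 + 1/(-1)) = 3*(-10 - 1) = 3*(-11) = -33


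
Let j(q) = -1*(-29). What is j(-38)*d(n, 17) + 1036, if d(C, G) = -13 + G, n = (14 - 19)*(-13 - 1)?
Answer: 1152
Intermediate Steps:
n = 70 (n = -5*(-14) = 70)
j(q) = 29
j(-38)*d(n, 17) + 1036 = 29*(-13 + 17) + 1036 = 29*4 + 1036 = 116 + 1036 = 1152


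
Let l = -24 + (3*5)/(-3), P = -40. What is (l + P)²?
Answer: 4761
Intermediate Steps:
l = -29 (l = -24 + 15*(-⅓) = -24 - 5 = -29)
(l + P)² = (-29 - 40)² = (-69)² = 4761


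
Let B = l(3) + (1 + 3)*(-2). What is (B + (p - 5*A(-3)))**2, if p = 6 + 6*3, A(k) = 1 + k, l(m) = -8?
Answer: 324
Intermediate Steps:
p = 24 (p = 6 + 18 = 24)
B = -16 (B = -8 + (1 + 3)*(-2) = -8 + 4*(-2) = -8 - 8 = -16)
(B + (p - 5*A(-3)))**2 = (-16 + (24 - 5*(1 - 3)))**2 = (-16 + (24 - 5*(-2)))**2 = (-16 + (24 + 10))**2 = (-16 + 34)**2 = 18**2 = 324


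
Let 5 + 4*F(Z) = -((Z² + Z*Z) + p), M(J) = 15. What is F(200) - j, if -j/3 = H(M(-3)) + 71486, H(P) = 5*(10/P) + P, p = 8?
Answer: 778039/4 ≈ 1.9451e+5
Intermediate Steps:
H(P) = P + 50/P (H(P) = 50/P + P = P + 50/P)
F(Z) = -13/4 - Z²/2 (F(Z) = -5/4 + (-((Z² + Z*Z) + 8))/4 = -5/4 + (-((Z² + Z²) + 8))/4 = -5/4 + (-(2*Z² + 8))/4 = -5/4 + (-(8 + 2*Z²))/4 = -5/4 + (-8 - 2*Z²)/4 = -5/4 + (-2 - Z²/2) = -13/4 - Z²/2)
j = -214513 (j = -3*((15 + 50/15) + 71486) = -3*((15 + 50*(1/15)) + 71486) = -3*((15 + 10/3) + 71486) = -3*(55/3 + 71486) = -3*214513/3 = -214513)
F(200) - j = (-13/4 - ½*200²) - 1*(-214513) = (-13/4 - ½*40000) + 214513 = (-13/4 - 20000) + 214513 = -80013/4 + 214513 = 778039/4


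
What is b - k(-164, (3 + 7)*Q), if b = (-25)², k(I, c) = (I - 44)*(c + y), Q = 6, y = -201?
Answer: -28703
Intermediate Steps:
k(I, c) = (-201 + c)*(-44 + I) (k(I, c) = (I - 44)*(c - 201) = (-44 + I)*(-201 + c) = (-201 + c)*(-44 + I))
b = 625
b - k(-164, (3 + 7)*Q) = 625 - (8844 - 201*(-164) - 44*(3 + 7)*6 - 164*(3 + 7)*6) = 625 - (8844 + 32964 - 440*6 - 1640*6) = 625 - (8844 + 32964 - 44*60 - 164*60) = 625 - (8844 + 32964 - 2640 - 9840) = 625 - 1*29328 = 625 - 29328 = -28703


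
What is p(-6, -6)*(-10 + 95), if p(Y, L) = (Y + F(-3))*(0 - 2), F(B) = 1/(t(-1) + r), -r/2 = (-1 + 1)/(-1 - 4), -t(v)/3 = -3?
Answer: 9010/9 ≈ 1001.1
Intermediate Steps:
t(v) = 9 (t(v) = -3*(-3) = 9)
r = 0 (r = -2*(-1 + 1)/(-1 - 4) = -0/(-5) = -0*(-1)/5 = -2*0 = 0)
F(B) = ⅑ (F(B) = 1/(9 + 0) = 1/9 = ⅑)
p(Y, L) = -2/9 - 2*Y (p(Y, L) = (Y + ⅑)*(0 - 2) = (⅑ + Y)*(-2) = -2/9 - 2*Y)
p(-6, -6)*(-10 + 95) = (-2/9 - 2*(-6))*(-10 + 95) = (-2/9 + 12)*85 = (106/9)*85 = 9010/9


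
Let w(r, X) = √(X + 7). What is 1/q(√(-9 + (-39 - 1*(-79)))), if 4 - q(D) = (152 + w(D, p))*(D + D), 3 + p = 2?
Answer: -1/(-4 + 2*√186 + 304*√31) ≈ -0.00058279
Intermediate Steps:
p = -1 (p = -3 + 2 = -1)
w(r, X) = √(7 + X)
q(D) = 4 - 2*D*(152 + √6) (q(D) = 4 - (152 + √(7 - 1))*(D + D) = 4 - (152 + √6)*2*D = 4 - 2*D*(152 + √6))
1/q(√(-9 + (-39 - 1*(-79)))) = 1/(4 - 304*√(-9 + (-39 - 1*(-79))) - 2*√(-9 + (-39 - 1*(-79)))*√6) = 1/(4 - 304*√(-9 + (-39 + 79)) - 2*√(-9 + (-39 + 79))*√6) = 1/(4 - 304*√(-9 + 40) - 2*√(-9 + 40)*√6) = 1/(4 - 304*√31 - 2*√31*√6) = 1/(4 - 304*√31 - 2*√186)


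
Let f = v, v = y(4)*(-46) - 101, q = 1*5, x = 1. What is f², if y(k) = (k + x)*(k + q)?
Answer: 4713241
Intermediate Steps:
q = 5
y(k) = (1 + k)*(5 + k) (y(k) = (k + 1)*(k + 5) = (1 + k)*(5 + k))
v = -2171 (v = (5 + 4² + 6*4)*(-46) - 101 = (5 + 16 + 24)*(-46) - 101 = 45*(-46) - 101 = -2070 - 101 = -2171)
f = -2171
f² = (-2171)² = 4713241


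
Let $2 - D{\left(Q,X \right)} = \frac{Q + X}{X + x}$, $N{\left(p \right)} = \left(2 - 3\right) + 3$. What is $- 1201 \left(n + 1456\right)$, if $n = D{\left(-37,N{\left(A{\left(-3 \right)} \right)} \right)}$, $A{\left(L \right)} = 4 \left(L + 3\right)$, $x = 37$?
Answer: $- \frac{68333297}{39} \approx -1.7521 \cdot 10^{6}$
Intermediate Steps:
$A{\left(L \right)} = 12 + 4 L$ ($A{\left(L \right)} = 4 \left(3 + L\right) = 12 + 4 L$)
$N{\left(p \right)} = 2$ ($N{\left(p \right)} = -1 + 3 = 2$)
$D{\left(Q,X \right)} = 2 - \frac{Q + X}{37 + X}$ ($D{\left(Q,X \right)} = 2 - \frac{Q + X}{X + 37} = 2 - \frac{Q + X}{37 + X}$)
$n = \frac{113}{39}$ ($n = \frac{74 + 2 - -37}{37 + 2} = \frac{74 + 2 + 37}{39} = \frac{1}{39} \cdot 113 = \frac{113}{39} \approx 2.8974$)
$- 1201 \left(n + 1456\right) = - 1201 \left(\frac{113}{39} + 1456\right) = \left(-1201\right) \frac{56897}{39} = - \frac{68333297}{39}$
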